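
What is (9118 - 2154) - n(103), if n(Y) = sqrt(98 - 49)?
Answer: 6957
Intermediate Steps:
n(Y) = 7 (n(Y) = sqrt(49) = 7)
(9118 - 2154) - n(103) = (9118 - 2154) - 1*7 = 6964 - 7 = 6957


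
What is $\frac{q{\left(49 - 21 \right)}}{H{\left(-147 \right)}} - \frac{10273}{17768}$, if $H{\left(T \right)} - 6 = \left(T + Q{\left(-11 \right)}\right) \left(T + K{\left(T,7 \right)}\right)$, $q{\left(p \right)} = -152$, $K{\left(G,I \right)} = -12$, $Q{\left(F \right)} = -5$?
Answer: $- \frac{125520119}{214761816} \approx -0.58446$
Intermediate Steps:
$H{\left(T \right)} = 6 + \left(-12 + T\right) \left(-5 + T\right)$ ($H{\left(T \right)} = 6 + \left(T - 5\right) \left(T - 12\right) = 6 + \left(-5 + T\right) \left(-12 + T\right) = 6 + \left(-12 + T\right) \left(-5 + T\right)$)
$\frac{q{\left(49 - 21 \right)}}{H{\left(-147 \right)}} - \frac{10273}{17768} = - \frac{152}{66 + \left(-147\right)^{2} - -2499} - \frac{10273}{17768} = - \frac{152}{66 + 21609 + 2499} - \frac{10273}{17768} = - \frac{152}{24174} - \frac{10273}{17768} = \left(-152\right) \frac{1}{24174} - \frac{10273}{17768} = - \frac{76}{12087} - \frac{10273}{17768} = - \frac{125520119}{214761816}$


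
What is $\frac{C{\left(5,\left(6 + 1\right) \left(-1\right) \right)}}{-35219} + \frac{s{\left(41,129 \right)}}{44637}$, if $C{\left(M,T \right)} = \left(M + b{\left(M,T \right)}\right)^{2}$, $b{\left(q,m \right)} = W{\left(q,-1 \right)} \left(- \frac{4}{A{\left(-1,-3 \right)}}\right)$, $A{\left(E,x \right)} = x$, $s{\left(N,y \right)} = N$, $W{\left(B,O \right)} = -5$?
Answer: $\frac{3959962}{4716211509} \approx 0.00083965$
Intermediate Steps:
$b{\left(q,m \right)} = - \frac{20}{3}$ ($b{\left(q,m \right)} = - 5 \left(- \frac{4}{-3}\right) = - 5 \left(\left(-4\right) \left(- \frac{1}{3}\right)\right) = \left(-5\right) \frac{4}{3} = - \frac{20}{3}$)
$C{\left(M,T \right)} = \left(- \frac{20}{3} + M\right)^{2}$ ($C{\left(M,T \right)} = \left(M - \frac{20}{3}\right)^{2} = \left(- \frac{20}{3} + M\right)^{2}$)
$\frac{C{\left(5,\left(6 + 1\right) \left(-1\right) \right)}}{-35219} + \frac{s{\left(41,129 \right)}}{44637} = \frac{\frac{1}{9} \left(-20 + 3 \cdot 5\right)^{2}}{-35219} + \frac{41}{44637} = \frac{\left(-20 + 15\right)^{2}}{9} \left(- \frac{1}{35219}\right) + 41 \cdot \frac{1}{44637} = \frac{\left(-5\right)^{2}}{9} \left(- \frac{1}{35219}\right) + \frac{41}{44637} = \frac{1}{9} \cdot 25 \left(- \frac{1}{35219}\right) + \frac{41}{44637} = \frac{25}{9} \left(- \frac{1}{35219}\right) + \frac{41}{44637} = - \frac{25}{316971} + \frac{41}{44637} = \frac{3959962}{4716211509}$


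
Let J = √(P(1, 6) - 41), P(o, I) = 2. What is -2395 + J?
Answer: -2395 + I*√39 ≈ -2395.0 + 6.245*I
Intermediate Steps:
J = I*√39 (J = √(2 - 41) = √(-39) = I*√39 ≈ 6.245*I)
-2395 + J = -2395 + I*√39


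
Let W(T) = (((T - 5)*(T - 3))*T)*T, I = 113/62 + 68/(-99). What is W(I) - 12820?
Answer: -18183633173464430723/1419408940401936 ≈ -12811.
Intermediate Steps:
I = 6971/6138 (I = 113*(1/62) + 68*(-1/99) = 113/62 - 68/99 = 6971/6138 ≈ 1.1357)
W(T) = T**2*(-5 + T)*(-3 + T) (W(T) = (((-5 + T)*(-3 + T))*T)*T = (T*(-5 + T)*(-3 + T))*T = T**2*(-5 + T)*(-3 + T))
W(I) - 12820 = (6971/6138)**2*(15 + (6971/6138)**2 - 8*6971/6138) - 12820 = 48594841*(15 + 48594841/37675044 - 27884/3069)/37675044 - 12820 = (48594841/37675044)*(271416517/37675044) - 12820 = 13189442488388797/1419408940401936 - 12820 = -18183633173464430723/1419408940401936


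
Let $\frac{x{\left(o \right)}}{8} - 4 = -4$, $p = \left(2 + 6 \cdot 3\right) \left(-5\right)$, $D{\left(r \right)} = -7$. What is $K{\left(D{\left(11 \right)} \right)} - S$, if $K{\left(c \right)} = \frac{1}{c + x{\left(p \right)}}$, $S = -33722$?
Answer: $\frac{236053}{7} \approx 33722.0$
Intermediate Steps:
$p = -100$ ($p = \left(2 + 18\right) \left(-5\right) = 20 \left(-5\right) = -100$)
$x{\left(o \right)} = 0$ ($x{\left(o \right)} = 32 + 8 \left(-4\right) = 32 - 32 = 0$)
$K{\left(c \right)} = \frac{1}{c}$ ($K{\left(c \right)} = \frac{1}{c + 0} = \frac{1}{c}$)
$K{\left(D{\left(11 \right)} \right)} - S = \frac{1}{-7} - -33722 = - \frac{1}{7} + 33722 = \frac{236053}{7}$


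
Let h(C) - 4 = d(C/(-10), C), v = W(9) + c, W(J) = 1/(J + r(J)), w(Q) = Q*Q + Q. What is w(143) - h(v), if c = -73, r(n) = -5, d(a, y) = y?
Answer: 82643/4 ≈ 20661.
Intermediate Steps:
w(Q) = Q + Q² (w(Q) = Q² + Q = Q + Q²)
W(J) = 1/(-5 + J) (W(J) = 1/(J - 5) = 1/(-5 + J))
v = -291/4 (v = 1/(-5 + 9) - 73 = 1/4 - 73 = ¼ - 73 = -291/4 ≈ -72.750)
h(C) = 4 + C
w(143) - h(v) = 143*(1 + 143) - (4 - 291/4) = 143*144 - 1*(-275/4) = 20592 + 275/4 = 82643/4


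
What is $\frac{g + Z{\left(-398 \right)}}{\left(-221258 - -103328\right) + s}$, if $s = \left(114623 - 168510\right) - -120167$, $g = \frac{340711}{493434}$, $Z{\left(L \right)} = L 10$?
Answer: $\frac{1963526609}{25485866100} \approx 0.077044$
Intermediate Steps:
$Z{\left(L \right)} = 10 L$
$g = \frac{340711}{493434}$ ($g = 340711 \cdot \frac{1}{493434} = \frac{340711}{493434} \approx 0.69049$)
$s = 66280$ ($s = -53887 + 120167 = 66280$)
$\frac{g + Z{\left(-398 \right)}}{\left(-221258 - -103328\right) + s} = \frac{\frac{340711}{493434} + 10 \left(-398\right)}{\left(-221258 - -103328\right) + 66280} = \frac{\frac{340711}{493434} - 3980}{\left(-221258 + 103328\right) + 66280} = - \frac{1963526609}{493434 \left(-117930 + 66280\right)} = - \frac{1963526609}{493434 \left(-51650\right)} = \left(- \frac{1963526609}{493434}\right) \left(- \frac{1}{51650}\right) = \frac{1963526609}{25485866100}$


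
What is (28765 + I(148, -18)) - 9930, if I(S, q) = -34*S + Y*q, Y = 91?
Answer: 12165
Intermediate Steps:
I(S, q) = -34*S + 91*q
(28765 + I(148, -18)) - 9930 = (28765 + (-34*148 + 91*(-18))) - 9930 = (28765 + (-5032 - 1638)) - 9930 = (28765 - 6670) - 9930 = 22095 - 9930 = 12165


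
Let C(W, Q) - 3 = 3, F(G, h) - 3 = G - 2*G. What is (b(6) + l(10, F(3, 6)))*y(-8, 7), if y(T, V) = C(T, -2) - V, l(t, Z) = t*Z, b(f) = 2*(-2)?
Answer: 4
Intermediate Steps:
b(f) = -4
F(G, h) = 3 - G (F(G, h) = 3 + (G - 2*G) = 3 - G)
C(W, Q) = 6 (C(W, Q) = 3 + 3 = 6)
l(t, Z) = Z*t
y(T, V) = 6 - V
(b(6) + l(10, F(3, 6)))*y(-8, 7) = (-4 + (3 - 1*3)*10)*(6 - 1*7) = (-4 + (3 - 3)*10)*(6 - 7) = (-4 + 0*10)*(-1) = (-4 + 0)*(-1) = -4*(-1) = 4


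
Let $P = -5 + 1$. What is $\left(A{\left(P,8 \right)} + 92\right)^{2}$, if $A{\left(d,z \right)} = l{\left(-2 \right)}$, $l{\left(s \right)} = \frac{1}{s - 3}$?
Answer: $\frac{210681}{25} \approx 8427.2$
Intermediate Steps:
$P = -4$
$l{\left(s \right)} = \frac{1}{-3 + s}$
$A{\left(d,z \right)} = - \frac{1}{5}$ ($A{\left(d,z \right)} = \frac{1}{-3 - 2} = \frac{1}{-5} = - \frac{1}{5}$)
$\left(A{\left(P,8 \right)} + 92\right)^{2} = \left(- \frac{1}{5} + 92\right)^{2} = \left(\frac{459}{5}\right)^{2} = \frac{210681}{25}$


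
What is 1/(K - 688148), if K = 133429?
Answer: -1/554719 ≈ -1.8027e-6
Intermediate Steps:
1/(K - 688148) = 1/(133429 - 688148) = 1/(-554719) = -1/554719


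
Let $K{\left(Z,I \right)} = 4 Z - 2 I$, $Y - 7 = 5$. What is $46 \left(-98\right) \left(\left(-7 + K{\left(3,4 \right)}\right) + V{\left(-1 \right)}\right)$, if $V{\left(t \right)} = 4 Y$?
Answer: $-202860$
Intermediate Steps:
$Y = 12$ ($Y = 7 + 5 = 12$)
$K{\left(Z,I \right)} = - 2 I + 4 Z$
$V{\left(t \right)} = 48$ ($V{\left(t \right)} = 4 \cdot 12 = 48$)
$46 \left(-98\right) \left(\left(-7 + K{\left(3,4 \right)}\right) + V{\left(-1 \right)}\right) = 46 \left(-98\right) \left(\left(-7 + \left(\left(-2\right) 4 + 4 \cdot 3\right)\right) + 48\right) = - 4508 \left(\left(-7 + \left(-8 + 12\right)\right) + 48\right) = - 4508 \left(\left(-7 + 4\right) + 48\right) = - 4508 \left(-3 + 48\right) = \left(-4508\right) 45 = -202860$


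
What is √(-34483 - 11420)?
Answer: I*√45903 ≈ 214.25*I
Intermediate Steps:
√(-34483 - 11420) = √(-45903) = I*√45903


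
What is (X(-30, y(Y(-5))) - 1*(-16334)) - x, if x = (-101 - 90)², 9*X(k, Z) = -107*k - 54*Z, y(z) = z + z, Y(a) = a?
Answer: -59191/3 ≈ -19730.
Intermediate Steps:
y(z) = 2*z
X(k, Z) = -6*Z - 107*k/9 (X(k, Z) = (-107*k - 54*Z)/9 = -6*Z - 107*k/9)
x = 36481 (x = (-191)² = 36481)
(X(-30, y(Y(-5))) - 1*(-16334)) - x = ((-12*(-5) - 107/9*(-30)) - 1*(-16334)) - 1*36481 = ((-6*(-10) + 1070/3) + 16334) - 36481 = ((60 + 1070/3) + 16334) - 36481 = (1250/3 + 16334) - 36481 = 50252/3 - 36481 = -59191/3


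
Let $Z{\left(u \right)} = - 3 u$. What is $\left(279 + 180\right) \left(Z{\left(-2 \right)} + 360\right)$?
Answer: $167994$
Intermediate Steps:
$\left(279 + 180\right) \left(Z{\left(-2 \right)} + 360\right) = \left(279 + 180\right) \left(\left(-3\right) \left(-2\right) + 360\right) = 459 \left(6 + 360\right) = 459 \cdot 366 = 167994$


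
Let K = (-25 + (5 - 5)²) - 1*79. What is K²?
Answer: 10816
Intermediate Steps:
K = -104 (K = (-25 + 0²) - 79 = (-25 + 0) - 79 = -25 - 79 = -104)
K² = (-104)² = 10816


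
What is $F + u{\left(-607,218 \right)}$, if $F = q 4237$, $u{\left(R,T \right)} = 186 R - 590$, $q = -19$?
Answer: $-193995$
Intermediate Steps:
$u{\left(R,T \right)} = -590 + 186 R$
$F = -80503$ ($F = \left(-19\right) 4237 = -80503$)
$F + u{\left(-607,218 \right)} = -80503 + \left(-590 + 186 \left(-607\right)\right) = -80503 - 113492 = -193995$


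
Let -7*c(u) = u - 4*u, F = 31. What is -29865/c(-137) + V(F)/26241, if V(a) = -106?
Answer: 1828589563/3595017 ≈ 508.65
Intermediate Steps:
c(u) = 3*u/7 (c(u) = -(u - 4*u)/7 = -(-3)*u/7 = 3*u/7)
-29865/c(-137) + V(F)/26241 = -29865/((3/7)*(-137)) - 106/26241 = -29865/(-411/7) - 106*1/26241 = -29865*(-7/411) - 106/26241 = 69685/137 - 106/26241 = 1828589563/3595017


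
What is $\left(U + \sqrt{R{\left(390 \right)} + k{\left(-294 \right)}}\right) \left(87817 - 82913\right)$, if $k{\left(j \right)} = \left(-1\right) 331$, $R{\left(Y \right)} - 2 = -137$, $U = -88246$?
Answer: $-432758384 + 4904 i \sqrt{466} \approx -4.3276 \cdot 10^{8} + 1.0586 \cdot 10^{5} i$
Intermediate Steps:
$R{\left(Y \right)} = -135$ ($R{\left(Y \right)} = 2 - 137 = -135$)
$k{\left(j \right)} = -331$
$\left(U + \sqrt{R{\left(390 \right)} + k{\left(-294 \right)}}\right) \left(87817 - 82913\right) = \left(-88246 + \sqrt{-135 - 331}\right) \left(87817 - 82913\right) = \left(-88246 + \sqrt{-466}\right) 4904 = \left(-88246 + i \sqrt{466}\right) 4904 = -432758384 + 4904 i \sqrt{466}$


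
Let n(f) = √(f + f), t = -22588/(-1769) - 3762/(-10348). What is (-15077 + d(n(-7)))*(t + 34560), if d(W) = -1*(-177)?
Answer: -2357486740049450/4576403 ≈ -5.1514e+8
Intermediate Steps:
t = 120197801/9152806 (t = -22588*(-1/1769) - 3762*(-1/10348) = 22588/1769 + 1881/5174 = 120197801/9152806 ≈ 13.132)
n(f) = √2*√f (n(f) = √(2*f) = √2*√f)
d(W) = 177
(-15077 + d(n(-7)))*(t + 34560) = (-15077 + 177)*(120197801/9152806 + 34560) = -14900*316441173161/9152806 = -2357486740049450/4576403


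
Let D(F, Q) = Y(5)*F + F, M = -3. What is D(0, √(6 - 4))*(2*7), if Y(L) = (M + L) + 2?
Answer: 0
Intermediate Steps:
Y(L) = -1 + L (Y(L) = (-3 + L) + 2 = -1 + L)
D(F, Q) = 5*F (D(F, Q) = (-1 + 5)*F + F = 4*F + F = 5*F)
D(0, √(6 - 4))*(2*7) = (5*0)*(2*7) = 0*14 = 0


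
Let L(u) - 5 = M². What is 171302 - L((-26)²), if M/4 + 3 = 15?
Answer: 168993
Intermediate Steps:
M = 48 (M = -12 + 4*15 = -12 + 60 = 48)
L(u) = 2309 (L(u) = 5 + 48² = 5 + 2304 = 2309)
171302 - L((-26)²) = 171302 - 1*2309 = 171302 - 2309 = 168993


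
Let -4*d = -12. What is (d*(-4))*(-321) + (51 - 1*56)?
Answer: 3847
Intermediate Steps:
d = 3 (d = -1/4*(-12) = 3)
(d*(-4))*(-321) + (51 - 1*56) = (3*(-4))*(-321) + (51 - 1*56) = -12*(-321) + (51 - 56) = 3852 - 5 = 3847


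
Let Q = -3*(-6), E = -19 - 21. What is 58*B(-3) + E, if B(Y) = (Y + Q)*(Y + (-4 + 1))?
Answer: -5260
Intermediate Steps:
E = -40
Q = 18
B(Y) = (-3 + Y)*(18 + Y) (B(Y) = (Y + 18)*(Y + (-4 + 1)) = (18 + Y)*(Y - 3) = (18 + Y)*(-3 + Y) = (-3 + Y)*(18 + Y))
58*B(-3) + E = 58*(-54 + (-3)**2 + 15*(-3)) - 40 = 58*(-54 + 9 - 45) - 40 = 58*(-90) - 40 = -5220 - 40 = -5260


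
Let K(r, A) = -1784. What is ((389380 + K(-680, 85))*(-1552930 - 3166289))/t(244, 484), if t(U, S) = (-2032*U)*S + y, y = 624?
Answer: 457287601881/59992612 ≈ 7622.4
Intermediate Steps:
t(U, S) = 624 - 2032*S*U (t(U, S) = (-2032*U)*S + 624 = -2032*S*U + 624 = 624 - 2032*S*U)
((389380 + K(-680, 85))*(-1552930 - 3166289))/t(244, 484) = ((389380 - 1784)*(-1552930 - 3166289))/(624 - 2032*484*244) = (387596*(-4719219))/(624 - 239971072) = -1829150407524/(-239970448) = -1829150407524*(-1/239970448) = 457287601881/59992612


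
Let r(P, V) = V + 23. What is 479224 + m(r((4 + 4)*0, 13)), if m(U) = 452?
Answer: 479676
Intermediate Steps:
r(P, V) = 23 + V
479224 + m(r((4 + 4)*0, 13)) = 479224 + 452 = 479676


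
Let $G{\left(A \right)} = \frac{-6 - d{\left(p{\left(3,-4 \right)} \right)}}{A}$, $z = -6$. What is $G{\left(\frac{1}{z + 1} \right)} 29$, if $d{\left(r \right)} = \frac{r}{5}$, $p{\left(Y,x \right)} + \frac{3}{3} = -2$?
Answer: $783$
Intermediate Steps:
$p{\left(Y,x \right)} = -3$ ($p{\left(Y,x \right)} = -1 - 2 = -3$)
$d{\left(r \right)} = \frac{r}{5}$ ($d{\left(r \right)} = r \frac{1}{5} = \frac{r}{5}$)
$G{\left(A \right)} = - \frac{27}{5 A}$ ($G{\left(A \right)} = \frac{-6 - \frac{1}{5} \left(-3\right)}{A} = \frac{-6 - - \frac{3}{5}}{A} = \frac{-6 + \frac{3}{5}}{A} = - \frac{27}{5 A}$)
$G{\left(\frac{1}{z + 1} \right)} 29 = - \frac{27}{5 \frac{1}{-6 + 1}} \cdot 29 = - \frac{27}{5 \frac{1}{-5}} \cdot 29 = - \frac{27}{5 \left(- \frac{1}{5}\right)} 29 = \left(- \frac{27}{5}\right) \left(-5\right) 29 = 27 \cdot 29 = 783$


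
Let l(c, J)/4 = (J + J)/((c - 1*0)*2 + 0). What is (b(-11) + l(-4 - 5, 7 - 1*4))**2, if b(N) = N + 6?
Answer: 361/9 ≈ 40.111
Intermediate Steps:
l(c, J) = 4*J/c (l(c, J) = 4*((J + J)/((c - 1*0)*2 + 0)) = 4*((2*J)/((c + 0)*2 + 0)) = 4*((2*J)/(c*2 + 0)) = 4*((2*J)/(2*c + 0)) = 4*((2*J)/((2*c))) = 4*((2*J)*(1/(2*c))) = 4*(J/c) = 4*J/c)
b(N) = 6 + N
(b(-11) + l(-4 - 5, 7 - 1*4))**2 = ((6 - 11) + 4*(7 - 1*4)/(-4 - 5))**2 = (-5 + 4*(7 - 4)/(-9))**2 = (-5 + 4*3*(-1/9))**2 = (-5 - 4/3)**2 = (-19/3)**2 = 361/9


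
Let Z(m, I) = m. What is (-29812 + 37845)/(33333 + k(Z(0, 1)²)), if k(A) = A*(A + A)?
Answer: 8033/33333 ≈ 0.24099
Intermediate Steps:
k(A) = 2*A² (k(A) = A*(2*A) = 2*A²)
(-29812 + 37845)/(33333 + k(Z(0, 1)²)) = (-29812 + 37845)/(33333 + 2*(0²)²) = 8033/(33333 + 2*0²) = 8033/(33333 + 2*0) = 8033/(33333 + 0) = 8033/33333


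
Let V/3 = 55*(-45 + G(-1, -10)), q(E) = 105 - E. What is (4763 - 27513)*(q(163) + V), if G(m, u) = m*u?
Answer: 132700750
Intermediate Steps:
V = -5775 (V = 3*(55*(-45 - 1*(-10))) = 3*(55*(-45 + 10)) = 3*(55*(-35)) = 3*(-1925) = -5775)
(4763 - 27513)*(q(163) + V) = (4763 - 27513)*((105 - 1*163) - 5775) = -22750*((105 - 163) - 5775) = -22750*(-58 - 5775) = -22750*(-5833) = 132700750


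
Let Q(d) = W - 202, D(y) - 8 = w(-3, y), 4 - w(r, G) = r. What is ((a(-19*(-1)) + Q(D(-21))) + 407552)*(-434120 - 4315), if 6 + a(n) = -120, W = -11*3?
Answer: -178526786085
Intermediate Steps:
W = -33
w(r, G) = 4 - r
D(y) = 15 (D(y) = 8 + (4 - 1*(-3)) = 8 + (4 + 3) = 8 + 7 = 15)
Q(d) = -235 (Q(d) = -33 - 202 = -235)
a(n) = -126 (a(n) = -6 - 120 = -126)
((a(-19*(-1)) + Q(D(-21))) + 407552)*(-434120 - 4315) = ((-126 - 235) + 407552)*(-434120 - 4315) = (-361 + 407552)*(-438435) = 407191*(-438435) = -178526786085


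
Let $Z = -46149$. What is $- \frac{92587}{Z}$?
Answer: $\frac{92587}{46149} \approx 2.0063$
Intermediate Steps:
$- \frac{92587}{Z} = - \frac{92587}{-46149} = \left(-92587\right) \left(- \frac{1}{46149}\right) = \frac{92587}{46149}$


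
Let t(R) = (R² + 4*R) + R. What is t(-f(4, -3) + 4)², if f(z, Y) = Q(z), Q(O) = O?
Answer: 0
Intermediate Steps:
f(z, Y) = z
t(R) = R² + 5*R
t(-f(4, -3) + 4)² = ((-1*4 + 4)*(5 + (-1*4 + 4)))² = ((-4 + 4)*(5 + (-4 + 4)))² = (0*(5 + 0))² = (0*5)² = 0² = 0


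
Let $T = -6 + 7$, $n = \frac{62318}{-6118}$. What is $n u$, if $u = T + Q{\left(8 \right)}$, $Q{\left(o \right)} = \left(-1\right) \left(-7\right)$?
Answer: $- \frac{249272}{3059} \approx -81.488$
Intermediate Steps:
$n = - \frac{31159}{3059}$ ($n = 62318 \left(- \frac{1}{6118}\right) = - \frac{31159}{3059} \approx -10.186$)
$Q{\left(o \right)} = 7$
$T = 1$
$u = 8$ ($u = 1 + 7 = 8$)
$n u = \left(- \frac{31159}{3059}\right) 8 = - \frac{249272}{3059}$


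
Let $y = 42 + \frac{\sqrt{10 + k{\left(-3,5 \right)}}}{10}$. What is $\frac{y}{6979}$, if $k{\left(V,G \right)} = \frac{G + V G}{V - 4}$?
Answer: $\frac{6}{997} + \frac{2 \sqrt{35}}{244265} \approx 0.0060665$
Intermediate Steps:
$k{\left(V,G \right)} = \frac{G + G V}{-4 + V}$
$y = 42 + \frac{2 \sqrt{35}}{35}$ ($y = 42 + \frac{\sqrt{10 + \frac{5 \left(1 - 3\right)}{-4 - 3}}}{10} = 42 + \frac{\sqrt{10 + 5 \frac{1}{-7} \left(-2\right)}}{10} = 42 + \frac{\sqrt{10 + 5 \left(- \frac{1}{7}\right) \left(-2\right)}}{10} = 42 + \frac{\sqrt{10 + \frac{10}{7}}}{10} = 42 + \frac{\sqrt{\frac{80}{7}}}{10} = 42 + \frac{\frac{4}{7} \sqrt{35}}{10} = 42 + \frac{2 \sqrt{35}}{35} \approx 42.338$)
$\frac{y}{6979} = \frac{42 + \frac{2 \sqrt{35}}{35}}{6979} = \left(42 + \frac{2 \sqrt{35}}{35}\right) \frac{1}{6979} = \frac{6}{997} + \frac{2 \sqrt{35}}{244265}$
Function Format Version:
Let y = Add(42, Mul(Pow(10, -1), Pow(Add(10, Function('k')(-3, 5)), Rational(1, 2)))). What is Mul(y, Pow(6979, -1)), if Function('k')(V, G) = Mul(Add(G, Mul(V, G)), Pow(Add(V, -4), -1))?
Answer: Add(Rational(6, 997), Mul(Rational(2, 244265), Pow(35, Rational(1, 2)))) ≈ 0.0060665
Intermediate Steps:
Function('k')(V, G) = Mul(Pow(Add(-4, V), -1), Add(G, Mul(G, V))) (Function('k')(V, G) = Mul(Add(G, Mul(G, V)), Pow(Add(-4, V), -1)) = Mul(Pow(Add(-4, V), -1), Add(G, Mul(G, V))))
y = Add(42, Mul(Rational(2, 35), Pow(35, Rational(1, 2)))) (y = Add(42, Mul(Pow(10, -1), Pow(Add(10, Mul(5, Pow(Add(-4, -3), -1), Add(1, -3))), Rational(1, 2)))) = Add(42, Mul(Rational(1, 10), Pow(Add(10, Mul(5, Pow(-7, -1), -2)), Rational(1, 2)))) = Add(42, Mul(Rational(1, 10), Pow(Add(10, Mul(5, Rational(-1, 7), -2)), Rational(1, 2)))) = Add(42, Mul(Rational(1, 10), Pow(Add(10, Rational(10, 7)), Rational(1, 2)))) = Add(42, Mul(Rational(1, 10), Pow(Rational(80, 7), Rational(1, 2)))) = Add(42, Mul(Rational(1, 10), Mul(Rational(4, 7), Pow(35, Rational(1, 2))))) = Add(42, Mul(Rational(2, 35), Pow(35, Rational(1, 2)))) ≈ 42.338)
Mul(y, Pow(6979, -1)) = Mul(Add(42, Mul(Rational(2, 35), Pow(35, Rational(1, 2)))), Pow(6979, -1)) = Mul(Add(42, Mul(Rational(2, 35), Pow(35, Rational(1, 2)))), Rational(1, 6979)) = Add(Rational(6, 997), Mul(Rational(2, 244265), Pow(35, Rational(1, 2))))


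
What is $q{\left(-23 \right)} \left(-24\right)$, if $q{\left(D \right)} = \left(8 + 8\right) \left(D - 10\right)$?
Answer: $12672$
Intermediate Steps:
$q{\left(D \right)} = -160 + 16 D$ ($q{\left(D \right)} = 16 \left(-10 + D\right) = -160 + 16 D$)
$q{\left(-23 \right)} \left(-24\right) = \left(-160 + 16 \left(-23\right)\right) \left(-24\right) = \left(-160 - 368\right) \left(-24\right) = \left(-528\right) \left(-24\right) = 12672$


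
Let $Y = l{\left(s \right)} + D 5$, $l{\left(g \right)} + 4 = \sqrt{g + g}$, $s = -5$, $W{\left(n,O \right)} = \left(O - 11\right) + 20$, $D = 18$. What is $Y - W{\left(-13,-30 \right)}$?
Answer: $107 + i \sqrt{10} \approx 107.0 + 3.1623 i$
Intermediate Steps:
$W{\left(n,O \right)} = 9 + O$ ($W{\left(n,O \right)} = \left(-11 + O\right) + 20 = 9 + O$)
$l{\left(g \right)} = -4 + \sqrt{2} \sqrt{g}$ ($l{\left(g \right)} = -4 + \sqrt{g + g} = -4 + \sqrt{2 g} = -4 + \sqrt{2} \sqrt{g}$)
$Y = 86 + i \sqrt{10}$ ($Y = \left(-4 + \sqrt{2} \sqrt{-5}\right) + 18 \cdot 5 = \left(-4 + \sqrt{2} i \sqrt{5}\right) + 90 = \left(-4 + i \sqrt{10}\right) + 90 = 86 + i \sqrt{10} \approx 86.0 + 3.1623 i$)
$Y - W{\left(-13,-30 \right)} = \left(86 + i \sqrt{10}\right) - \left(9 - 30\right) = \left(86 + i \sqrt{10}\right) - -21 = \left(86 + i \sqrt{10}\right) + 21 = 107 + i \sqrt{10}$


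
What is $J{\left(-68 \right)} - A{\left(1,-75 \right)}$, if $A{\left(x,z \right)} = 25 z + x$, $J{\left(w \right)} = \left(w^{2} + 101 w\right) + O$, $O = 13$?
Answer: $-357$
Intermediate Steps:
$J{\left(w \right)} = 13 + w^{2} + 101 w$ ($J{\left(w \right)} = \left(w^{2} + 101 w\right) + 13 = 13 + w^{2} + 101 w$)
$A{\left(x,z \right)} = x + 25 z$
$J{\left(-68 \right)} - A{\left(1,-75 \right)} = \left(13 + \left(-68\right)^{2} + 101 \left(-68\right)\right) - \left(1 + 25 \left(-75\right)\right) = \left(13 + 4624 - 6868\right) - \left(1 - 1875\right) = -2231 - -1874 = -2231 + 1874 = -357$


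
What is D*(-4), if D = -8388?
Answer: 33552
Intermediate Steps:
D*(-4) = -8388*(-4) = 33552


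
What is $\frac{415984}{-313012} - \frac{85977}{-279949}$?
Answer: $- \frac{22385618023}{21906849097} \approx -1.0219$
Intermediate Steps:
$\frac{415984}{-313012} - \frac{85977}{-279949} = 415984 \left(- \frac{1}{313012}\right) - - \frac{85977}{279949} = - \frac{103996}{78253} + \frac{85977}{279949} = - \frac{22385618023}{21906849097}$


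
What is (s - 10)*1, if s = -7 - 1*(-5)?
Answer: -12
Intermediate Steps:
s = -2 (s = -7 + 5 = -2)
(s - 10)*1 = (-2 - 10)*1 = -12*1 = -12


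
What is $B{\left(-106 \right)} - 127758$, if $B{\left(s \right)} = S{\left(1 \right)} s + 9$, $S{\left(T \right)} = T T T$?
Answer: $-127855$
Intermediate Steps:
$S{\left(T \right)} = T^{3}$ ($S{\left(T \right)} = T^{2} T = T^{3}$)
$B{\left(s \right)} = 9 + s$ ($B{\left(s \right)} = 1^{3} s + 9 = 1 s + 9 = s + 9 = 9 + s$)
$B{\left(-106 \right)} - 127758 = \left(9 - 106\right) - 127758 = -97 - 127758 = -127855$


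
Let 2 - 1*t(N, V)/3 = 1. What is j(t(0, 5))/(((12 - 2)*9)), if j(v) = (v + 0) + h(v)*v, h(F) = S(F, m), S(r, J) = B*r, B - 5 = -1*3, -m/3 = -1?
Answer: 7/30 ≈ 0.23333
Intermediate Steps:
m = 3 (m = -3*(-1) = 3)
t(N, V) = 3 (t(N, V) = 6 - 3*1 = 6 - 3 = 3)
B = 2 (B = 5 - 1*3 = 5 - 3 = 2)
S(r, J) = 2*r
h(F) = 2*F
j(v) = v + 2*v² (j(v) = (v + 0) + (2*v)*v = v + 2*v²)
j(t(0, 5))/(((12 - 2)*9)) = (3*(1 + 2*3))/(((12 - 2)*9)) = (3*(1 + 6))/((10*9)) = (3*7)/90 = 21*(1/90) = 7/30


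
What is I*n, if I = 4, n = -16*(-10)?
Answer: 640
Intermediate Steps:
n = 160
I*n = 4*160 = 640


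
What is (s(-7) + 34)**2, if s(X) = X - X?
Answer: 1156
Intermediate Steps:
s(X) = 0
(s(-7) + 34)**2 = (0 + 34)**2 = 34**2 = 1156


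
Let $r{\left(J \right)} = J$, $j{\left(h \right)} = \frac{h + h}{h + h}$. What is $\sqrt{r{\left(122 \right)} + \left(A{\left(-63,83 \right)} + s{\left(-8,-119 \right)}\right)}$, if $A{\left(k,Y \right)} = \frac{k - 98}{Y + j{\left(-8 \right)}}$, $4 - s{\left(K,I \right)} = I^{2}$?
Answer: $\frac{i \sqrt{505329}}{6} \approx 118.48 i$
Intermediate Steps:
$j{\left(h \right)} = 1$ ($j{\left(h \right)} = \frac{2 h}{2 h} = 2 h \frac{1}{2 h} = 1$)
$s{\left(K,I \right)} = 4 - I^{2}$
$A{\left(k,Y \right)} = \frac{-98 + k}{1 + Y}$ ($A{\left(k,Y \right)} = \frac{k - 98}{Y + 1} = \frac{-98 + k}{1 + Y}$)
$\sqrt{r{\left(122 \right)} + \left(A{\left(-63,83 \right)} + s{\left(-8,-119 \right)}\right)} = \sqrt{122 + \left(\frac{-98 - 63}{1 + 83} + \left(4 - \left(-119\right)^{2}\right)\right)} = \sqrt{122 + \left(\frac{1}{84} \left(-161\right) + \left(4 - 14161\right)\right)} = \sqrt{122 - \frac{169907}{12}} = \sqrt{- \frac{168443}{12}} = \frac{i \sqrt{505329}}{6}$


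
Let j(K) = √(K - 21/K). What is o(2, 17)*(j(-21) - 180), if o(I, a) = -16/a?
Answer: 2880/17 - 32*I*√5/17 ≈ 169.41 - 4.2091*I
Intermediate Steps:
o(2, 17)*(j(-21) - 180) = (-16/17)*(√(-21 - 21/(-21)) - 180) = (-16*1/17)*(√(-21 - 21*(-1/21)) - 180) = -16*(√(-21 + 1) - 180)/17 = -16*(√(-20) - 180)/17 = -16*(2*I*√5 - 180)/17 = -16*(-180 + 2*I*√5)/17 = 2880/17 - 32*I*√5/17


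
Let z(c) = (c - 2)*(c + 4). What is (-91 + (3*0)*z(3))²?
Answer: 8281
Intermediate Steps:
z(c) = (-2 + c)*(4 + c)
(-91 + (3*0)*z(3))² = (-91 + (3*0)*(-8 + 3² + 2*3))² = (-91 + 0*(-8 + 9 + 6))² = (-91 + 0*7)² = (-91 + 0)² = (-91)² = 8281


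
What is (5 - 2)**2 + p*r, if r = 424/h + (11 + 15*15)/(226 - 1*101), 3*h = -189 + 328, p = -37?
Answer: -6940373/17375 ≈ -399.45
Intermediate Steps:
h = 139/3 (h = (-189 + 328)/3 = (1/3)*139 = 139/3 ≈ 46.333)
r = 191804/17375 (r = 424/(139/3) + (11 + 15*15)/(226 - 1*101) = 424*(3/139) + (11 + 225)/(226 - 101) = 1272/139 + 236/125 = 191804/17375 ≈ 11.039)
(5 - 2)**2 + p*r = (5 - 2)**2 - 37*191804/17375 = 3**2 - 7096748/17375 = 9 - 7096748/17375 = -6940373/17375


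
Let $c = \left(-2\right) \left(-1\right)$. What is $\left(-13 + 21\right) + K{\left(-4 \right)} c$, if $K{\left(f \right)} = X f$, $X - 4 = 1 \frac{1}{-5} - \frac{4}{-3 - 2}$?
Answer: $- \frac{144}{5} \approx -28.8$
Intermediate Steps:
$c = 2$
$X = \frac{23}{5}$ ($X = 4 - \left(\frac{1}{5} + \frac{4}{-3 - 2}\right) = 4 - \left(\frac{1}{5} + \frac{4}{-5}\right) = 4 - - \frac{3}{5} = 4 + \left(- \frac{1}{5} + \frac{4}{5}\right) = 4 + \frac{3}{5} = \frac{23}{5} \approx 4.6$)
$K{\left(f \right)} = \frac{23 f}{5}$
$\left(-13 + 21\right) + K{\left(-4 \right)} c = \left(-13 + 21\right) + \frac{23}{5} \left(-4\right) 2 = 8 - \frac{184}{5} = - \frac{144}{5}$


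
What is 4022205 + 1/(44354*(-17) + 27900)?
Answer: 2920595450189/726118 ≈ 4.0222e+6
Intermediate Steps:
4022205 + 1/(44354*(-17) + 27900) = 4022205 + 1/(-754018 + 27900) = 4022205 + 1/(-726118) = 4022205 - 1/726118 = 2920595450189/726118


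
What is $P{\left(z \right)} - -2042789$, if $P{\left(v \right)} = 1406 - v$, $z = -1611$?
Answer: $2045806$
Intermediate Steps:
$P{\left(z \right)} - -2042789 = \left(1406 - -1611\right) - -2042789 = \left(1406 + 1611\right) + 2042789 = 3017 + 2042789 = 2045806$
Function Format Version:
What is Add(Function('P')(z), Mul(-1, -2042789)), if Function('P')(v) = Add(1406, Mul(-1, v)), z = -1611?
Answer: 2045806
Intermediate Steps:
Add(Function('P')(z), Mul(-1, -2042789)) = Add(Add(1406, Mul(-1, -1611)), Mul(-1, -2042789)) = Add(Add(1406, 1611), 2042789) = Add(3017, 2042789) = 2045806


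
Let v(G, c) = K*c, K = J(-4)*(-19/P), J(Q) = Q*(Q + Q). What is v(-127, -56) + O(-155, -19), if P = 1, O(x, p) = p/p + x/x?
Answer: 34050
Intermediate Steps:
O(x, p) = 2 (O(x, p) = 1 + 1 = 2)
J(Q) = 2*Q**2 (J(Q) = Q*(2*Q) = 2*Q**2)
K = -608 (K = (2*(-4)**2)*(-19/1) = (2*16)*(-19*1) = 32*(-19) = -608)
v(G, c) = -608*c
v(-127, -56) + O(-155, -19) = -608*(-56) + 2 = 34048 + 2 = 34050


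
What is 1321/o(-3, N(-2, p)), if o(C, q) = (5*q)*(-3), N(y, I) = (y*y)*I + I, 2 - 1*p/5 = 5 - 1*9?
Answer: -1321/2250 ≈ -0.58711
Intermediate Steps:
p = 30 (p = 10 - 5*(5 - 1*9) = 10 - 5*(5 - 9) = 10 - 5*(-4) = 10 + 20 = 30)
N(y, I) = I + I*y**2 (N(y, I) = y**2*I + I = I*y**2 + I = I + I*y**2)
o(C, q) = -15*q
1321/o(-3, N(-2, p)) = 1321/((-450*(1 + (-2)**2))) = 1321/((-450*(1 + 4))) = 1321/((-450*5)) = 1321/((-15*150)) = 1321/(-2250) = 1321*(-1/2250) = -1321/2250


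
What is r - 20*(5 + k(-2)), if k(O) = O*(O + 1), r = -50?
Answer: -190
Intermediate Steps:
k(O) = O*(1 + O)
r - 20*(5 + k(-2)) = -50 - 20*(5 - 2*(1 - 2)) = -50 - 20*(5 - 2*(-1)) = -50 - 20*(5 + 2) = -50 - 20*7 = -50 - 140 = -190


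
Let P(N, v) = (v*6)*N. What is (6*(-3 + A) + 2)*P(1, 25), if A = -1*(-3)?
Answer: 300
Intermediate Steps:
P(N, v) = 6*N*v (P(N, v) = (6*v)*N = 6*N*v)
A = 3
(6*(-3 + A) + 2)*P(1, 25) = (6*(-3 + 3) + 2)*(6*1*25) = (6*0 + 2)*150 = (0 + 2)*150 = 2*150 = 300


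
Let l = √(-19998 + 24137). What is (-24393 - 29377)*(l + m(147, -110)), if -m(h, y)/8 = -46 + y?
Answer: -67104960 - 53770*√4139 ≈ -7.0564e+7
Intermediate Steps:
m(h, y) = 368 - 8*y (m(h, y) = -8*(-46 + y) = 368 - 8*y)
l = √4139 ≈ 64.335
(-24393 - 29377)*(l + m(147, -110)) = (-24393 - 29377)*(√4139 + (368 - 8*(-110))) = -53770*(√4139 + (368 + 880)) = -53770*(√4139 + 1248) = -53770*(1248 + √4139) = -67104960 - 53770*√4139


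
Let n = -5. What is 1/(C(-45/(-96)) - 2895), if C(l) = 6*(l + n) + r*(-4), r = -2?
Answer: -16/46627 ≈ -0.00034315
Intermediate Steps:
C(l) = -22 + 6*l (C(l) = 6*(l - 5) - 2*(-4) = 6*(-5 + l) + 8 = (-30 + 6*l) + 8 = -22 + 6*l)
1/(C(-45/(-96)) - 2895) = 1/((-22 + 6*(-45/(-96))) - 2895) = 1/((-22 + 6*(-45*(-1/96))) - 2895) = 1/((-22 + 6*(15/32)) - 2895) = 1/((-22 + 45/16) - 2895) = 1/(-307/16 - 2895) = 1/(-46627/16) = -16/46627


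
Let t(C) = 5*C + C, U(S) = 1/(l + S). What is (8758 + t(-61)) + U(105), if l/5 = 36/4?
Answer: 1258801/150 ≈ 8392.0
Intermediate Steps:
l = 45 (l = 5*(36/4) = 5*(36*(¼)) = 5*9 = 45)
U(S) = 1/(45 + S)
t(C) = 6*C
(8758 + t(-61)) + U(105) = (8758 + 6*(-61)) + 1/(45 + 105) = (8758 - 366) + 1/150 = 8392 + 1/150 = 1258801/150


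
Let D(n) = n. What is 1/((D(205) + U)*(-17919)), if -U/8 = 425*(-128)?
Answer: -1/7802022195 ≈ -1.2817e-10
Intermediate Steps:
U = 435200 (U = -3400*(-128) = -8*(-54400) = 435200)
1/((D(205) + U)*(-17919)) = 1/((205 + 435200)*(-17919)) = -1/17919/435405 = (1/435405)*(-1/17919) = -1/7802022195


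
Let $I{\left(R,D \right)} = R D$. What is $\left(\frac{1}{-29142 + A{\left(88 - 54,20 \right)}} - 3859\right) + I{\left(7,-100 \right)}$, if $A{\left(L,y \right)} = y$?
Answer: $- \frac{132767199}{29122} \approx -4559.0$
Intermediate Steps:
$I{\left(R,D \right)} = D R$
$\left(\frac{1}{-29142 + A{\left(88 - 54,20 \right)}} - 3859\right) + I{\left(7,-100 \right)} = \left(\frac{1}{-29142 + 20} - 3859\right) - 700 = \left(\frac{1}{-29122} - 3859\right) - 700 = \left(- \frac{1}{29122} - 3859\right) - 700 = - \frac{112381799}{29122} - 700 = - \frac{132767199}{29122}$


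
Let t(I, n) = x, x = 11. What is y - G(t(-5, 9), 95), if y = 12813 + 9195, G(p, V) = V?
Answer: 21913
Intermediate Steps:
t(I, n) = 11
y = 22008
y - G(t(-5, 9), 95) = 22008 - 1*95 = 22008 - 95 = 21913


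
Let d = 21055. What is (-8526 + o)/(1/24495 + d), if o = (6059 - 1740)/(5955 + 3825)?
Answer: -136159476313/336263931352 ≈ -0.40492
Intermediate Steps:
o = 4319/9780 ≈ 0.44162
(-8526 + o)/(1/24495 + d) = (-8526 + 4319/9780)/(1/24495 + 21055) = -83379961/(9780*(1/24495 + 21055)) = -83379961/(9780*515742226/24495) = -83379961/9780*24495/515742226 = -136159476313/336263931352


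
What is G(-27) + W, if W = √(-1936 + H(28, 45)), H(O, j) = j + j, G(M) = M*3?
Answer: -81 + I*√1846 ≈ -81.0 + 42.965*I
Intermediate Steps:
G(M) = 3*M
H(O, j) = 2*j
W = I*√1846 (W = √(-1936 + 2*45) = √(-1936 + 90) = √(-1846) = I*√1846 ≈ 42.965*I)
G(-27) + W = 3*(-27) + I*√1846 = -81 + I*√1846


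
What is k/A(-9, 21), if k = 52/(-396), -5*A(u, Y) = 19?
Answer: 65/1881 ≈ 0.034556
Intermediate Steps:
A(u, Y) = -19/5 (A(u, Y) = -⅕*19 = -19/5)
k = -13/99 (k = 52*(-1/396) = -13/99 ≈ -0.13131)
k/A(-9, 21) = -13/(99*(-19/5)) = -13/99*(-5/19) = 65/1881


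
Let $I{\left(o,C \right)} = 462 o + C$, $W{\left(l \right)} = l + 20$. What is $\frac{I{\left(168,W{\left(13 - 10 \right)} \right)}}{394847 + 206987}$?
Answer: $\frac{4567}{35402} \approx 0.129$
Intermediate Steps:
$W{\left(l \right)} = 20 + l$
$I{\left(o,C \right)} = C + 462 o$
$\frac{I{\left(168,W{\left(13 - 10 \right)} \right)}}{394847 + 206987} = \frac{\left(20 + \left(13 - 10\right)\right) + 462 \cdot 168}{394847 + 206987} = \frac{\left(20 + \left(13 - 10\right)\right) + 77616}{601834} = \left(\left(20 + 3\right) + 77616\right) \frac{1}{601834} = \left(23 + 77616\right) \frac{1}{601834} = 77639 \cdot \frac{1}{601834} = \frac{4567}{35402}$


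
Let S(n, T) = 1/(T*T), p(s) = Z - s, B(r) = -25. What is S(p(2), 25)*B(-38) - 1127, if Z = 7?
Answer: -28176/25 ≈ -1127.0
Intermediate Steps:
p(s) = 7 - s
S(n, T) = T**(-2) (S(n, T) = 1/(T**2) = T**(-2))
S(p(2), 25)*B(-38) - 1127 = -25/25**2 - 1127 = (1/625)*(-25) - 1127 = -1/25 - 1127 = -28176/25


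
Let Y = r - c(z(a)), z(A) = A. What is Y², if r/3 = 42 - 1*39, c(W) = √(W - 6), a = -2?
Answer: 73 - 36*I*√2 ≈ 73.0 - 50.912*I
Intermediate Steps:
c(W) = √(-6 + W)
r = 9 (r = 3*(42 - 1*39) = 3*(42 - 39) = 3*3 = 9)
Y = 9 - 2*I*√2 (Y = 9 - √(-6 - 2) = 9 - √(-8) = 9 - 2*I*√2 ≈ 9.0 - 2.8284*I)
Y² = (9 - 2*I*√2)²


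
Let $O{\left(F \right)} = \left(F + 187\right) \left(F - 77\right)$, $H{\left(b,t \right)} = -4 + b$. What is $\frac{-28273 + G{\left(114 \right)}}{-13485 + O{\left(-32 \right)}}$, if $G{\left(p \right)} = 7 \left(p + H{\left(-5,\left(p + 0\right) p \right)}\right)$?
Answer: $\frac{281}{310} \approx 0.90645$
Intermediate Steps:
$O{\left(F \right)} = \left(-77 + F\right) \left(187 + F\right)$ ($O{\left(F \right)} = \left(187 + F\right) \left(-77 + F\right) = \left(-77 + F\right) \left(187 + F\right)$)
$G{\left(p \right)} = -63 + 7 p$ ($G{\left(p \right)} = 7 \left(p - 9\right) = 7 \left(-9 + p\right) = -63 + 7 p$)
$\frac{-28273 + G{\left(114 \right)}}{-13485 + O{\left(-32 \right)}} = \frac{-28273 + \left(-63 + 7 \cdot 114\right)}{-13485 + \left(-14399 + \left(-32\right)^{2} + 110 \left(-32\right)\right)} = \frac{-28273 + \left(-63 + 798\right)}{-13485 - 16895} = \frac{-28273 + 735}{-13485 - 16895} = - \frac{27538}{-30380} = \left(-27538\right) \left(- \frac{1}{30380}\right) = \frac{281}{310}$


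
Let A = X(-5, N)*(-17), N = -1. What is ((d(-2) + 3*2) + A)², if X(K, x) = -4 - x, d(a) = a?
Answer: 3025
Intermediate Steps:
A = 51 (A = (-4 - 1*(-1))*(-17) = (-4 + 1)*(-17) = -3*(-17) = 51)
((d(-2) + 3*2) + A)² = ((-2 + 3*2) + 51)² = ((-2 + 6) + 51)² = (4 + 51)² = 55² = 3025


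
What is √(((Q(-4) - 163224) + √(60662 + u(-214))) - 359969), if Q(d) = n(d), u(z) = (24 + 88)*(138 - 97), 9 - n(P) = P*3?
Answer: √(-523172 + √65254) ≈ 723.13*I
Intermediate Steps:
n(P) = 9 - 3*P (n(P) = 9 - P*3 = 9 - 3*P)
u(z) = 4592 (u(z) = 112*41 = 4592)
Q(d) = 9 - 3*d
√(((Q(-4) - 163224) + √(60662 + u(-214))) - 359969) = √((((9 - 3*(-4)) - 163224) + √(60662 + 4592)) - 359969) = √((((9 + 12) - 163224) + √65254) - 359969) = √(((21 - 163224) + √65254) - 359969) = √((-163203 + √65254) - 359969) = √(-523172 + √65254)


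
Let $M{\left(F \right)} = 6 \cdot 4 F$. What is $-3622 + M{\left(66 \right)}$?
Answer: $-2038$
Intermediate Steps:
$M{\left(F \right)} = 24 F$
$-3622 + M{\left(66 \right)} = -3622 + 24 \cdot 66 = -3622 + 1584 = -2038$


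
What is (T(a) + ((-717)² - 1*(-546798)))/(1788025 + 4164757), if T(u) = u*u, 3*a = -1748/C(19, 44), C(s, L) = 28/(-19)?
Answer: 268395488/1312588431 ≈ 0.20448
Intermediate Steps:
C(s, L) = -28/19 (C(s, L) = 28*(-1/19) = -28/19)
a = 8303/21 (a = (-1748/(-28/19))/3 = (-1748*(-19/28))/3 = (⅓)*(8303/7) = 8303/21 ≈ 395.38)
T(u) = u²
(T(a) + ((-717)² - 1*(-546798)))/(1788025 + 4164757) = ((8303/21)² + ((-717)² - 1*(-546798)))/(1788025 + 4164757) = (68939809/441 + (514089 + 546798))/5952782 = (68939809/441 + 1060887)*(1/5952782) = (536790976/441)*(1/5952782) = 268395488/1312588431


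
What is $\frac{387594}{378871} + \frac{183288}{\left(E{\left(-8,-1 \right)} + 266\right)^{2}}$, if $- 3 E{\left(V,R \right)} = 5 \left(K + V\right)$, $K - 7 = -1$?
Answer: $\frac{1799239221}{506867288} \approx 3.5497$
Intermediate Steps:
$K = 6$ ($K = 7 - 1 = 6$)
$E{\left(V,R \right)} = -10 - \frac{5 V}{3}$ ($E{\left(V,R \right)} = - \frac{5 \left(6 + V\right)}{3} = - \frac{30 + 5 V}{3} = -10 - \frac{5 V}{3}$)
$\frac{387594}{378871} + \frac{183288}{\left(E{\left(-8,-1 \right)} + 266\right)^{2}} = \frac{387594}{378871} + \frac{183288}{\left(\left(-10 - - \frac{40}{3}\right) + 266\right)^{2}} = 387594 \cdot \frac{1}{378871} + \frac{183288}{\left(\left(-10 + \frac{40}{3}\right) + 266\right)^{2}} = \frac{6354}{6211} + \frac{183288}{\left(\frac{10}{3} + 266\right)^{2}} = \frac{6354}{6211} + \frac{183288}{\left(\frac{808}{3}\right)^{2}} = \frac{6354}{6211} + \frac{183288}{\frac{652864}{9}} = \frac{6354}{6211} + 183288 \cdot \frac{9}{652864} = \frac{6354}{6211} + \frac{206199}{81608} = \frac{1799239221}{506867288}$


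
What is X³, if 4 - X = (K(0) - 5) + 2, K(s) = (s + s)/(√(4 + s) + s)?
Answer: 343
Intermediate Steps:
K(s) = 2*s/(s + √(4 + s)) (K(s) = (2*s)/(s + √(4 + s)) = 2*s/(s + √(4 + s)))
X = 7 (X = 4 - ((2*0/(0 + √(4 + 0)) - 5) + 2) = 4 - ((2*0/(0 + √4) - 5) + 2) = 4 - ((2*0/(0 + 2) - 5) + 2) = 4 - ((2*0/2 - 5) + 2) = 4 - ((2*0*(½) - 5) + 2) = 4 - ((0 - 5) + 2) = 4 - (-5 + 2) = 4 - 1*(-3) = 4 + 3 = 7)
X³ = 7³ = 343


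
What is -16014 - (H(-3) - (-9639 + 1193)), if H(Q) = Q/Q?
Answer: -24461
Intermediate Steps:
H(Q) = 1
-16014 - (H(-3) - (-9639 + 1193)) = -16014 - (1 - (-9639 + 1193)) = -16014 - (1 - 1*(-8446)) = -16014 - (1 + 8446) = -16014 - 1*8447 = -16014 - 8447 = -24461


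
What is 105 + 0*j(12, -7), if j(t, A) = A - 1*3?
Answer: 105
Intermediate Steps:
j(t, A) = -3 + A (j(t, A) = A - 3 = -3 + A)
105 + 0*j(12, -7) = 105 + 0*(-3 - 7) = 105 + 0*(-10) = 105 + 0 = 105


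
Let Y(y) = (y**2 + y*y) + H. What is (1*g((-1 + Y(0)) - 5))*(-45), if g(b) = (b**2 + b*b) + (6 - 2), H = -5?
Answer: -11070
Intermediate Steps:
Y(y) = -5 + 2*y**2 (Y(y) = (y**2 + y*y) - 5 = (y**2 + y**2) - 5 = 2*y**2 - 5 = -5 + 2*y**2)
g(b) = 4 + 2*b**2 (g(b) = (b**2 + b**2) + 4 = 2*b**2 + 4 = 4 + 2*b**2)
(1*g((-1 + Y(0)) - 5))*(-45) = (1*(4 + 2*((-1 + (-5 + 2*0**2)) - 5)**2))*(-45) = (1*(4 + 2*((-1 + (-5 + 2*0)) - 5)**2))*(-45) = (1*(4 + 2*((-1 + (-5 + 0)) - 5)**2))*(-45) = (1*(4 + 2*((-1 - 5) - 5)**2))*(-45) = (1*(4 + 2*(-6 - 5)**2))*(-45) = (1*(4 + 2*(-11)**2))*(-45) = (1*(4 + 2*121))*(-45) = (1*(4 + 242))*(-45) = (1*246)*(-45) = 246*(-45) = -11070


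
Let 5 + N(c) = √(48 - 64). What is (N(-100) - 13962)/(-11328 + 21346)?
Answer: -13967/10018 + 2*I/5009 ≈ -1.3942 + 0.00039928*I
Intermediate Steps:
N(c) = -5 + 4*I (N(c) = -5 + √(48 - 64) = -5 + √(-16) = -5 + 4*I)
(N(-100) - 13962)/(-11328 + 21346) = ((-5 + 4*I) - 13962)/(-11328 + 21346) = (-13967 + 4*I)/10018 = (-13967 + 4*I)*(1/10018) = -13967/10018 + 2*I/5009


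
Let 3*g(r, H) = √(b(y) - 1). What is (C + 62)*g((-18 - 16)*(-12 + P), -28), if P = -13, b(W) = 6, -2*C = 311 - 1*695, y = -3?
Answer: 254*√5/3 ≈ 189.32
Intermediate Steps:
C = 192 (C = -(311 - 1*695)/2 = -(311 - 695)/2 = -½*(-384) = 192)
g(r, H) = √5/3 (g(r, H) = √(6 - 1)/3 = √5/3)
(C + 62)*g((-18 - 16)*(-12 + P), -28) = (192 + 62)*(√5/3) = 254*(√5/3) = 254*√5/3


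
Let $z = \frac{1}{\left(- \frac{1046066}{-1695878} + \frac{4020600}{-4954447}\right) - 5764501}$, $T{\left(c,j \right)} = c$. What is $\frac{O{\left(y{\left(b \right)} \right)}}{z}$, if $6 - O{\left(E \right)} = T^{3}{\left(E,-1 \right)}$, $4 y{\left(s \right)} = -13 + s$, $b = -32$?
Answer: $- \frac{1108039760790720630506469}{134434202711456} \approx -8.2422 \cdot 10^{9}$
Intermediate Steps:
$y{\left(s \right)} = - \frac{13}{4} + \frac{s}{4}$ ($y{\left(s \right)} = \frac{-13 + s}{4} = - \frac{13}{4} + \frac{s}{4}$)
$z = - \frac{4201068834733}{24217066316771478882}$ ($z = \frac{1}{\left(\left(-1046066\right) \left(- \frac{1}{1695878}\right) + 4020600 \left(- \frac{1}{4954447}\right)\right) - 5764501} = \frac{1}{\left(\frac{523033}{847939} - \frac{4020600}{4954447}\right) - 5764501} = \frac{1}{- \frac{817884265649}{4201068834733} - 5764501} = \frac{1}{- \frac{24217066316771478882}{4201068834733}} = - \frac{4201068834733}{24217066316771478882} \approx -1.7348 \cdot 10^{-7}$)
$O{\left(E \right)} = 6 - E^{3}$
$\frac{O{\left(y{\left(b \right)} \right)}}{z} = \frac{6 - \left(- \frac{13}{4} + \frac{1}{4} \left(-32\right)\right)^{3}}{- \frac{4201068834733}{24217066316771478882}} = \left(6 - \left(- \frac{13}{4} - 8\right)^{3}\right) \left(- \frac{24217066316771478882}{4201068834733}\right) = \left(6 - \left(- \frac{45}{4}\right)^{3}\right) \left(- \frac{24217066316771478882}{4201068834733}\right) = \left(6 - - \frac{91125}{64}\right) \left(- \frac{24217066316771478882}{4201068834733}\right) = \left(6 + \frac{91125}{64}\right) \left(- \frac{24217066316771478882}{4201068834733}\right) = \frac{91509}{64} \left(- \frac{24217066316771478882}{4201068834733}\right) = - \frac{1108039760790720630506469}{134434202711456}$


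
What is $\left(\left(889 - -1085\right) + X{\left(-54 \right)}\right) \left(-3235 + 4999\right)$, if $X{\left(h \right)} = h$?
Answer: $3386880$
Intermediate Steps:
$\left(\left(889 - -1085\right) + X{\left(-54 \right)}\right) \left(-3235 + 4999\right) = \left(\left(889 - -1085\right) - 54\right) \left(-3235 + 4999\right) = \left(\left(889 + 1085\right) - 54\right) 1764 = \left(1974 - 54\right) 1764 = 1920 \cdot 1764 = 3386880$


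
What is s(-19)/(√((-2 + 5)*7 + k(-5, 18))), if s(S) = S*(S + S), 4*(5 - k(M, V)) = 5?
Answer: 1444*√11/33 ≈ 145.13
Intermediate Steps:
k(M, V) = 15/4 (k(M, V) = 5 - ¼*5 = 5 - 5/4 = 15/4)
s(S) = 2*S² (s(S) = S*(2*S) = 2*S²)
s(-19)/(√((-2 + 5)*7 + k(-5, 18))) = (2*(-19)²)/(√((-2 + 5)*7 + 15/4)) = (2*361)/(√(3*7 + 15/4)) = 722/(√(21 + 15/4)) = 722/(√(99/4)) = 722/((3*√11/2)) = 722*(2*√11/33) = 1444*√11/33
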